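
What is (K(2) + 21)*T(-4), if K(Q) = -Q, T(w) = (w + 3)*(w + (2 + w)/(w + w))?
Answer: 285/4 ≈ 71.250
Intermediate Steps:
T(w) = (3 + w)*(w + (2 + w)/(2*w)) (T(w) = (3 + w)*(w + (2 + w)/((2*w))) = (3 + w)*(w + (2 + w)*(1/(2*w))) = (3 + w)*(w + (2 + w)/(2*w)))
(K(2) + 21)*T(-4) = (-1*2 + 21)*(5/2 + (-4)² + 3/(-4) + (7/2)*(-4)) = (-2 + 21)*(5/2 + 16 + 3*(-¼) - 14) = 19*(5/2 + 16 - ¾ - 14) = 19*(15/4) = 285/4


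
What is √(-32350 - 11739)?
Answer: I*√44089 ≈ 209.97*I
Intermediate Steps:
√(-32350 - 11739) = √(-44089) = I*√44089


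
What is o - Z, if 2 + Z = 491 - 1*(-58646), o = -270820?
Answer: -329955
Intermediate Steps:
Z = 59135 (Z = -2 + (491 - 1*(-58646)) = -2 + (491 + 58646) = -2 + 59137 = 59135)
o - Z = -270820 - 1*59135 = -270820 - 59135 = -329955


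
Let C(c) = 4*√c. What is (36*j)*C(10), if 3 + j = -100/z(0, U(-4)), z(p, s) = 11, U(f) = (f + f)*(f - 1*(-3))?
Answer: -19152*√10/11 ≈ -5505.8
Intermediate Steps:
U(f) = 2*f*(3 + f) (U(f) = (2*f)*(f + 3) = (2*f)*(3 + f) = 2*f*(3 + f))
j = -133/11 (j = -3 - 100/11 = -133/11 ≈ -12.091)
(36*j)*C(10) = (36*(-133/11))*(4*√10) = -19152*√10/11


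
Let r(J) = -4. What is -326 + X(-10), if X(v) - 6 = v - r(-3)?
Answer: -326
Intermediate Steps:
X(v) = 10 + v (X(v) = 6 + (v - 1*(-4)) = 6 + (v + 4) = 6 + (4 + v) = 10 + v)
-326 + X(-10) = -326 + (10 - 10) = -326 + 0 = -326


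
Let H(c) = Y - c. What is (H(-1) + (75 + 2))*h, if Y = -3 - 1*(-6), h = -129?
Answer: -10449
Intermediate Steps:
Y = 3 (Y = -3 + 6 = 3)
H(c) = 3 - c
(H(-1) + (75 + 2))*h = ((3 - 1*(-1)) + (75 + 2))*(-129) = ((3 + 1) + 77)*(-129) = (4 + 77)*(-129) = 81*(-129) = -10449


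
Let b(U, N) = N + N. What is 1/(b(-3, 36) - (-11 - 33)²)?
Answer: -1/1864 ≈ -0.00053648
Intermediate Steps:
b(U, N) = 2*N
1/(b(-3, 36) - (-11 - 33)²) = 1/(2*36 - (-11 - 33)²) = 1/(72 - 1*(-44)²) = 1/(72 - 1*1936) = 1/(72 - 1936) = 1/(-1864) = -1/1864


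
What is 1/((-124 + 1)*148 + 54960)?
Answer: 1/36756 ≈ 2.7206e-5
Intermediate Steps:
1/((-124 + 1)*148 + 54960) = 1/(-123*148 + 54960) = 1/(-18204 + 54960) = 1/36756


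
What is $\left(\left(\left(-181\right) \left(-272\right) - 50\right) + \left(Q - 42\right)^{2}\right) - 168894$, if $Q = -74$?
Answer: $-106256$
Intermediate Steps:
$\left(\left(\left(-181\right) \left(-272\right) - 50\right) + \left(Q - 42\right)^{2}\right) - 168894 = \left(\left(\left(-181\right) \left(-272\right) - 50\right) + \left(-74 - 42\right)^{2}\right) - 168894 = \left(\left(49232 - 50\right) + \left(-116\right)^{2}\right) - 168894 = \left(49182 + 13456\right) - 168894 = 62638 - 168894 = -106256$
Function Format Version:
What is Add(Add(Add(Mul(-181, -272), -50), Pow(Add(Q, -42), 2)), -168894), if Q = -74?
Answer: -106256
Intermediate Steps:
Add(Add(Add(Mul(-181, -272), -50), Pow(Add(Q, -42), 2)), -168894) = Add(Add(Add(Mul(-181, -272), -50), Pow(Add(-74, -42), 2)), -168894) = Add(Add(Add(49232, -50), Pow(-116, 2)), -168894) = Add(Add(49182, 13456), -168894) = Add(62638, -168894) = -106256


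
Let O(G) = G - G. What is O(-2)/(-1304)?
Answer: 0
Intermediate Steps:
O(G) = 0
O(-2)/(-1304) = 0/(-1304) = 0*(-1/1304) = 0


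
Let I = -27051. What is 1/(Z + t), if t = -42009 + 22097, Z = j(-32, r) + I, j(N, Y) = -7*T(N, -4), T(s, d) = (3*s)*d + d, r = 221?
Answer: -1/49623 ≈ -2.0152e-5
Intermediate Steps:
T(s, d) = d + 3*d*s (T(s, d) = 3*d*s + d = d + 3*d*s)
j(N, Y) = 28 + 84*N (j(N, Y) = -(-28)*(1 + 3*N) = -7*(-4 - 12*N) = 28 + 84*N)
Z = -29711 (Z = (28 + 84*(-32)) - 27051 = (28 - 2688) - 27051 = -2660 - 27051 = -29711)
t = -19912
1/(Z + t) = 1/(-29711 - 19912) = 1/(-49623) = -1/49623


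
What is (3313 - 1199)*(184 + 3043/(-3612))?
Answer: 99896315/258 ≈ 3.8720e+5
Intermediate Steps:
(3313 - 1199)*(184 + 3043/(-3612)) = 2114*(184 + 3043*(-1/3612)) = 2114*(184 - 3043/3612) = 2114*(661565/3612) = 99896315/258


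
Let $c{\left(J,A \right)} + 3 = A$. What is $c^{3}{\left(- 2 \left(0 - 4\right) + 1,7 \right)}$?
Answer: $64$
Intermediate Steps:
$c{\left(J,A \right)} = -3 + A$
$c^{3}{\left(- 2 \left(0 - 4\right) + 1,7 \right)} = \left(-3 + 7\right)^{3} = 4^{3} = 64$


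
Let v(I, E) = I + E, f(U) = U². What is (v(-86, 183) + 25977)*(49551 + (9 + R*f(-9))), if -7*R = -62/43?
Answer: 389091403068/301 ≈ 1.2927e+9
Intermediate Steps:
v(I, E) = E + I
R = 62/301 (R = -(-62)/(7*43) = -⅐*(-62/43) = 62/301 ≈ 0.20598)
(v(-86, 183) + 25977)*(49551 + (9 + R*f(-9))) = ((183 - 86) + 25977)*(49551 + (9 + (62/301)*(-9)²)) = (97 + 25977)*(49551 + (9 + (62/301)*81)) = 26074*(49551 + (9 + 5022/301)) = 26074*(49551 + 7731/301) = 26074*(14922582/301) = 389091403068/301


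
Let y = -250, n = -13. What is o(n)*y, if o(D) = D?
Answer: 3250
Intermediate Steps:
o(n)*y = -13*(-250) = 3250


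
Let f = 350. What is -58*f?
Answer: -20300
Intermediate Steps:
-58*f = -58*350 = -20300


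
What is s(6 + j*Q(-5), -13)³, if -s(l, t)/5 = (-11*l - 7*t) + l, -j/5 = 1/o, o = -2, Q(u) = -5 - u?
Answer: -3723875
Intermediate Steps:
j = 5/2 (j = -5/(-2) = -5*(-½) = 5/2 ≈ 2.5000)
s(l, t) = 35*t + 50*l (s(l, t) = -5*((-11*l - 7*t) + l) = -5*(-10*l - 7*t) = 35*t + 50*l)
s(6 + j*Q(-5), -13)³ = (35*(-13) + 50*(6 + 5*(-5 - 1*(-5))/2))³ = (-455 + 50*(6 + 5*(-5 + 5)/2))³ = (-455 + 50*(6 + (5/2)*0))³ = (-455 + 50*(6 + 0))³ = (-455 + 50*6)³ = (-455 + 300)³ = (-155)³ = -3723875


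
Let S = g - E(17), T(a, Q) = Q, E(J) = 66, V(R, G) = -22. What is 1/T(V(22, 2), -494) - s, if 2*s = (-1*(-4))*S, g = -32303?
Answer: 31980571/494 ≈ 64738.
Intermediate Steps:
S = -32369 (S = -32303 - 1*66 = -32303 - 66 = -32369)
s = -64738 (s = (-1*(-4)*(-32369))/2 = (4*(-32369))/2 = (½)*(-129476) = -64738)
1/T(V(22, 2), -494) - s = 1/(-494) - 1*(-64738) = -1/494 + 64738 = 31980571/494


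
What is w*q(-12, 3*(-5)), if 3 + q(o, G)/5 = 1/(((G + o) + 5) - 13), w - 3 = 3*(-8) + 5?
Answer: 1696/7 ≈ 242.29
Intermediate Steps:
w = -16 (w = 3 + (3*(-8) + 5) = 3 + (-24 + 5) = 3 - 19 = -16)
q(o, G) = -15 + 5/(-8 + G + o) (q(o, G) = -15 + 5/(((G + o) + 5) - 13) = -15 + 5/((5 + G + o) - 13) = -15 + 5/(-8 + G + o))
w*q(-12, 3*(-5)) = -80*(25 - 9*(-5) - 3*(-12))/(-8 + 3*(-5) - 12) = -80*(25 - 3*(-15) + 36)/(-8 - 15 - 12) = -80*(25 + 45 + 36)/(-35) = -80*(-1)*106/35 = -16*(-106/7) = 1696/7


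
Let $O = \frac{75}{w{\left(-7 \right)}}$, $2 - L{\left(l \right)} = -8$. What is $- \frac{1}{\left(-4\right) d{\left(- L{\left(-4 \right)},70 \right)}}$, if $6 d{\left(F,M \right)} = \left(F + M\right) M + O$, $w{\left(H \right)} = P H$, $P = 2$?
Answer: $\frac{7}{19575} \approx 0.0003576$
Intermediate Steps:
$w{\left(H \right)} = 2 H$
$L{\left(l \right)} = 10$ ($L{\left(l \right)} = 2 - -8 = 2 + 8 = 10$)
$O = - \frac{75}{14}$ ($O = \frac{75}{2 \left(-7\right)} = \frac{75}{-14} = 75 \left(- \frac{1}{14}\right) = - \frac{75}{14} \approx -5.3571$)
$d{\left(F,M \right)} = - \frac{25}{28} + \frac{M \left(F + M\right)}{6}$ ($d{\left(F,M \right)} = \frac{\left(F + M\right) M - \frac{75}{14}}{6} = \frac{M \left(F + M\right) - \frac{75}{14}}{6} = \frac{- \frac{75}{14} + M \left(F + M\right)}{6} = - \frac{25}{28} + \frac{M \left(F + M\right)}{6}$)
$- \frac{1}{\left(-4\right) d{\left(- L{\left(-4 \right)},70 \right)}} = - \frac{1}{\left(-4\right) \left(- \frac{25}{28} + \frac{70^{2}}{6} + \frac{1}{6} \left(\left(-1\right) 10\right) 70\right)} = - \frac{1}{\left(-4\right) \left(- \frac{25}{28} + \frac{1}{6} \cdot 4900 + \frac{1}{6} \left(-10\right) 70\right)} = - \frac{1}{\left(-4\right) \left(- \frac{25}{28} + \frac{2450}{3} - \frac{350}{3}\right)} = - \frac{1}{\left(-4\right) \frac{19575}{28}} = - \frac{1}{- \frac{19575}{7}} = \left(-1\right) \left(- \frac{7}{19575}\right) = \frac{7}{19575}$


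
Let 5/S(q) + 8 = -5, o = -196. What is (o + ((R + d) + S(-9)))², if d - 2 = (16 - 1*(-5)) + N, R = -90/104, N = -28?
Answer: 654481/16 ≈ 40905.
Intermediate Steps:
R = -45/52 (R = -90*1/104 = -45/52 ≈ -0.86539)
S(q) = -5/13 (S(q) = 5/(-8 - 5) = 5/(-13) = 5*(-1/13) = -5/13)
d = -5 (d = 2 + ((16 - 1*(-5)) - 28) = 2 + ((16 + 5) - 28) = 2 + (21 - 28) = 2 - 7 = -5)
(o + ((R + d) + S(-9)))² = (-196 + ((-45/52 - 5) - 5/13))² = (-196 + (-305/52 - 5/13))² = (-196 - 25/4)² = (-809/4)² = 654481/16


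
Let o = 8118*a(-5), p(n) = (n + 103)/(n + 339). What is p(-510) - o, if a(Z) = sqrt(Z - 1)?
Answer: 407/171 - 8118*I*sqrt(6) ≈ 2.3801 - 19885.0*I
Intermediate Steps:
p(n) = (103 + n)/(339 + n)
a(Z) = sqrt(-1 + Z)
o = 8118*I*sqrt(6) (o = 8118*sqrt(-1 - 5) = 8118*sqrt(-6) = 8118*(I*sqrt(6)) = 8118*I*sqrt(6) ≈ 19885.0*I)
p(-510) - o = (103 - 510)/(339 - 510) - 8118*I*sqrt(6) = -407/(-171) - 8118*I*sqrt(6) = -1/171*(-407) - 8118*I*sqrt(6) = 407/171 - 8118*I*sqrt(6)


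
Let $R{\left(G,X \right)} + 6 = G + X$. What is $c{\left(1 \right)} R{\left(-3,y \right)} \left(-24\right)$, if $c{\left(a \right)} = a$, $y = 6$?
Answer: $72$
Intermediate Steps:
$R{\left(G,X \right)} = -6 + G + X$ ($R{\left(G,X \right)} = -6 + \left(G + X\right) = -6 + G + X$)
$c{\left(1 \right)} R{\left(-3,y \right)} \left(-24\right) = 1 \left(-6 - 3 + 6\right) \left(-24\right) = 1 \left(-3\right) \left(-24\right) = \left(-3\right) \left(-24\right) = 72$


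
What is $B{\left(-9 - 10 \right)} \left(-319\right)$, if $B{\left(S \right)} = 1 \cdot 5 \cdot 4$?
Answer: $-6380$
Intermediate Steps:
$B{\left(S \right)} = 20$ ($B{\left(S \right)} = 5 \cdot 4 = 20$)
$B{\left(-9 - 10 \right)} \left(-319\right) = 20 \left(-319\right) = -6380$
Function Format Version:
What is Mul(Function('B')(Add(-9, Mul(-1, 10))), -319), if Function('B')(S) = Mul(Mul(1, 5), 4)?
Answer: -6380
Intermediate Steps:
Function('B')(S) = 20 (Function('B')(S) = Mul(5, 4) = 20)
Mul(Function('B')(Add(-9, Mul(-1, 10))), -319) = Mul(20, -319) = -6380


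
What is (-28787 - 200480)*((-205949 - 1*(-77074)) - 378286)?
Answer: 116275280987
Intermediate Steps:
(-28787 - 200480)*((-205949 - 1*(-77074)) - 378286) = -229267*((-205949 + 77074) - 378286) = -229267*(-128875 - 378286) = -229267*(-507161) = 116275280987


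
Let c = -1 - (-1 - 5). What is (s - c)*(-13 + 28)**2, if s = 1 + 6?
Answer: 450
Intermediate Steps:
s = 7
c = 5 (c = -1 - (-6) = -1 - 1*(-6) = -1 + 6 = 5)
(s - c)*(-13 + 28)**2 = (7 - 1*5)*(-13 + 28)**2 = (7 - 5)*15**2 = 2*225 = 450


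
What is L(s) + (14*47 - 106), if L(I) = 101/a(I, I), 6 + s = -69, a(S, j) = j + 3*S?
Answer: 165499/300 ≈ 551.66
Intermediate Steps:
s = -75 (s = -6 - 69 = -75)
L(I) = 101/(4*I) (L(I) = 101/(I + 3*I) = 101/((4*I)) = 101*(1/(4*I)) = 101/(4*I))
L(s) + (14*47 - 106) = (101/4)/(-75) + (14*47 - 106) = (101/4)*(-1/75) + (658 - 106) = -101/300 + 552 = 165499/300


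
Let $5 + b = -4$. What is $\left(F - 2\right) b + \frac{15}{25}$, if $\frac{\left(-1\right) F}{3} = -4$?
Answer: $- \frac{447}{5} \approx -89.4$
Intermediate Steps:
$b = -9$ ($b = -5 - 4 = -9$)
$F = 12$ ($F = \left(-3\right) \left(-4\right) = 12$)
$\left(F - 2\right) b + \frac{15}{25} = \left(12 - 2\right) \left(-9\right) + \frac{15}{25} = \left(12 - 2\right) \left(-9\right) + 15 \cdot \frac{1}{25} = 10 \left(-9\right) + \frac{3}{5} = -90 + \frac{3}{5} = - \frac{447}{5}$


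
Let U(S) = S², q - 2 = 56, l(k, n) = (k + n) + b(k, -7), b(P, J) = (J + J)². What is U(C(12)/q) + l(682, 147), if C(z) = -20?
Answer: 862125/841 ≈ 1025.1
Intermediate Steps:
b(P, J) = 4*J² (b(P, J) = (2*J)² = 4*J²)
l(k, n) = 196 + k + n (l(k, n) = (k + n) + 4*(-7)² = (k + n) + 4*49 = (k + n) + 196 = 196 + k + n)
q = 58 (q = 2 + 56 = 58)
U(C(12)/q) + l(682, 147) = (-20/58)² + (196 + 682 + 147) = (-20*1/58)² + 1025 = (-10/29)² + 1025 = 100/841 + 1025 = 862125/841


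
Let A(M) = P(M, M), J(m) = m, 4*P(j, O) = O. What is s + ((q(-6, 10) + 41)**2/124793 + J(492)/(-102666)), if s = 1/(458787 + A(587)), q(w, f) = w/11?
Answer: 358931688588677/43118961236745955 ≈ 0.0083242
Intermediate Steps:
P(j, O) = O/4
A(M) = M/4
q(w, f) = w/11 (q(w, f) = w*(1/11) = w/11)
s = 4/1835735 (s = 1/(458787 + (1/4)*587) = 1/(458787 + 587/4) = 1/(1835735/4) = 4/1835735 ≈ 2.1790e-6)
s + ((q(-6, 10) + 41)**2/124793 + J(492)/(-102666)) = 4/1835735 + (((1/11)*(-6) + 41)**2/124793 + 492/(-102666)) = 4/1835735 + ((-6/11 + 41)**2*(1/124793) + 492*(-1/102666)) = 4/1835735 + ((445/11)**2*(1/124793) - 82/17111) = 4/1835735 + ((198025/121)*(1/124793) - 82/17111) = 4/1835735 + (198025/15099953 - 82/17111) = 4/1835735 + 2150209629/258375295783 = 358931688588677/43118961236745955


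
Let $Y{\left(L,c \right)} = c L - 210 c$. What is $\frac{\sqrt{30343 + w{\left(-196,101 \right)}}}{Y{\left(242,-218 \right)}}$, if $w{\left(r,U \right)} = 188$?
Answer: $- \frac{\sqrt{30531}}{6976} \approx -0.025047$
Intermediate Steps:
$Y{\left(L,c \right)} = - 210 c + L c$ ($Y{\left(L,c \right)} = L c - 210 c = - 210 c + L c$)
$\frac{\sqrt{30343 + w{\left(-196,101 \right)}}}{Y{\left(242,-218 \right)}} = \frac{\sqrt{30343 + 188}}{\left(-218\right) \left(-210 + 242\right)} = \frac{\sqrt{30531}}{\left(-218\right) 32} = \frac{\sqrt{30531}}{-6976} = \sqrt{30531} \left(- \frac{1}{6976}\right) = - \frac{\sqrt{30531}}{6976}$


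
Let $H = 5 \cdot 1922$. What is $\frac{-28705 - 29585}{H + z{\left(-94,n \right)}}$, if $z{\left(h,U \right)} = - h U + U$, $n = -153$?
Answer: $\frac{11658}{985} \approx 11.836$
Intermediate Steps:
$z{\left(h,U \right)} = U - U h$ ($z{\left(h,U \right)} = - U h + U = U - U h$)
$H = 9610$
$\frac{-28705 - 29585}{H + z{\left(-94,n \right)}} = \frac{-28705 - 29585}{9610 - 153 \left(1 - -94\right)} = - \frac{58290}{9610 - 153 \left(1 + 94\right)} = - \frac{58290}{9610 - 14535} = - \frac{58290}{-4925} = \left(-58290\right) \left(- \frac{1}{4925}\right) = \frac{11658}{985}$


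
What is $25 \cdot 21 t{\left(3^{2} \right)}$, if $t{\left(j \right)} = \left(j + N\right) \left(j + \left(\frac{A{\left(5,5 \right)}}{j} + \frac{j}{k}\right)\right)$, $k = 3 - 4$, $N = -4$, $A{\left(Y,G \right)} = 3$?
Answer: $875$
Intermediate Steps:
$k = -1$
$t{\left(j \right)} = \frac{3 \left(-4 + j\right)}{j}$ ($t{\left(j \right)} = \left(j - 4\right) \left(j + \left(\frac{3}{j} + \frac{j}{-1}\right)\right) = \left(-4 + j\right) \left(j + \left(\frac{3}{j} + j \left(-1\right)\right)\right) = \left(-4 + j\right) \left(j - \left(j - \frac{3}{j}\right)\right) = \left(-4 + j\right) \frac{3}{j} = \frac{3 \left(-4 + j\right)}{j}$)
$25 \cdot 21 t{\left(3^{2} \right)} = 25 \cdot 21 \left(3 - \frac{12}{3^{2}}\right) = 525 \left(3 - \frac{12}{9}\right) = 525 \left(3 - \frac{4}{3}\right) = 525 \cdot \frac{5}{3} = 875$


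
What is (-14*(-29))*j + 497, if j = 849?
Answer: 345191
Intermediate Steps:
(-14*(-29))*j + 497 = -14*(-29)*849 + 497 = 406*849 + 497 = 344694 + 497 = 345191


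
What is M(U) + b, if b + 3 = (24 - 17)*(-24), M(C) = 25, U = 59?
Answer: -146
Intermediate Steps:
b = -171 (b = -3 + (24 - 17)*(-24) = -3 + 7*(-24) = -3 - 168 = -171)
M(U) + b = 25 - 171 = -146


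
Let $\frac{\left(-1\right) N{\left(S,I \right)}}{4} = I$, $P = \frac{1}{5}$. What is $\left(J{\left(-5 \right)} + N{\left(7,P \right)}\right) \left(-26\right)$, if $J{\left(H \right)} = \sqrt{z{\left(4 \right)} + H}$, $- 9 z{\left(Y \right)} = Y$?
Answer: $\frac{104}{5} - \frac{182 i}{3} \approx 20.8 - 60.667 i$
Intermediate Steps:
$z{\left(Y \right)} = - \frac{Y}{9}$
$P = \frac{1}{5} \approx 0.2$
$N{\left(S,I \right)} = - 4 I$
$J{\left(H \right)} = \sqrt{- \frac{4}{9} + H}$ ($J{\left(H \right)} = \sqrt{\left(- \frac{1}{9}\right) 4 + H} = \sqrt{- \frac{4}{9} + H}$)
$\left(J{\left(-5 \right)} + N{\left(7,P \right)}\right) \left(-26\right) = \left(\frac{\sqrt{-4 + 9 \left(-5\right)}}{3} - \frac{4}{5}\right) \left(-26\right) = \left(\frac{\sqrt{-4 - 45}}{3} - \frac{4}{5}\right) \left(-26\right) = \left(\frac{\sqrt{-49}}{3} - \frac{4}{5}\right) \left(-26\right) = \left(\frac{7 i}{3} - \frac{4}{5}\right) \left(-26\right) = \left(- \frac{4}{5} + \frac{7 i}{3}\right) \left(-26\right) = \frac{104}{5} - \frac{182 i}{3}$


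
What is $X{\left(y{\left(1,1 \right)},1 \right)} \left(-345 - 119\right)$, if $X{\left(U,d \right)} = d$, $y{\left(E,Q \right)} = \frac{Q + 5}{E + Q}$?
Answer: $-464$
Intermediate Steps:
$y{\left(E,Q \right)} = \frac{5 + Q}{E + Q}$
$X{\left(y{\left(1,1 \right)},1 \right)} \left(-345 - 119\right) = 1 \left(-345 - 119\right) = 1 \left(-464\right) = -464$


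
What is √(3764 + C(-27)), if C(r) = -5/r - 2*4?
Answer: √304251/9 ≈ 61.288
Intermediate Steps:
C(r) = -8 - 5/r (C(r) = -5/r - 8 = -8 - 5/r)
√(3764 + C(-27)) = √(3764 + (-8 - 5/(-27))) = √(3764 + (-8 - 5*(-1/27))) = √(3764 + (-8 + 5/27)) = √(3764 - 211/27) = √(101417/27) = √304251/9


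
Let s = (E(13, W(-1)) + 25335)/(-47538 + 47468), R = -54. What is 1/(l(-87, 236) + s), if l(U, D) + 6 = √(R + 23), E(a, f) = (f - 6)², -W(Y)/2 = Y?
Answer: -1803970/664296341 - 4900*I*√31/664296341 ≈ -0.0027156 - 4.1069e-5*I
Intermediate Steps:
W(Y) = -2*Y
E(a, f) = (-6 + f)²
l(U, D) = -6 + I*√31 (l(U, D) = -6 + √(-54 + 23) = -6 + √(-31) = -6 + I*√31)
s = -25351/70 (s = ((-6 - 2*(-1))² + 25335)/(-47538 + 47468) = ((-6 + 2)² + 25335)/(-70) = ((-4)² + 25335)*(-1/70) = (16 + 25335)*(-1/70) = 25351*(-1/70) = -25351/70 ≈ -362.16)
1/(l(-87, 236) + s) = 1/((-6 + I*√31) - 25351/70) = 1/(-25771/70 + I*√31)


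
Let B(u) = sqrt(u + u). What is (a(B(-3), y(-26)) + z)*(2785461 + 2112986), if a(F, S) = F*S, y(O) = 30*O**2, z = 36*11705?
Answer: 2064107596860 + 99340505160*I*sqrt(6) ≈ 2.0641e+12 + 2.4333e+11*I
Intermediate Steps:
B(u) = sqrt(2)*sqrt(u) (B(u) = sqrt(2*u) = sqrt(2)*sqrt(u))
z = 421380
(a(B(-3), y(-26)) + z)*(2785461 + 2112986) = ((sqrt(2)*sqrt(-3))*(30*(-26)**2) + 421380)*(2785461 + 2112986) = ((sqrt(2)*(I*sqrt(3)))*(30*676) + 421380)*4898447 = ((I*sqrt(6))*20280 + 421380)*4898447 = (20280*I*sqrt(6) + 421380)*4898447 = (421380 + 20280*I*sqrt(6))*4898447 = 2064107596860 + 99340505160*I*sqrt(6)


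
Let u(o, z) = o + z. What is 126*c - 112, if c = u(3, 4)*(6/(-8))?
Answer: -1547/2 ≈ -773.50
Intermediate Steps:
c = -21/4 (c = (3 + 4)*(6/(-8)) = 7*(6*(-⅛)) = 7*(-¾) = -21/4 ≈ -5.2500)
126*c - 112 = 126*(-21/4) - 112 = -1323/2 - 112 = -1547/2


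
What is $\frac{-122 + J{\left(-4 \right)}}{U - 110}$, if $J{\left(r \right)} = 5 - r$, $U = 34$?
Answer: $\frac{113}{76} \approx 1.4868$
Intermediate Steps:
$\frac{-122 + J{\left(-4 \right)}}{U - 110} = \frac{-122 + \left(5 - -4\right)}{34 - 110} = \frac{-122 + \left(5 + 4\right)}{-76} = \left(-122 + 9\right) \left(- \frac{1}{76}\right) = \left(-113\right) \left(- \frac{1}{76}\right) = \frac{113}{76}$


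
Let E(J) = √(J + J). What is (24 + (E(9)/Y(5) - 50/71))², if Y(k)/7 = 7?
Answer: 6568544854/12103441 + 9924*√2/3479 ≈ 546.73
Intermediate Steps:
Y(k) = 49 (Y(k) = 7*7 = 49)
E(J) = √2*√J (E(J) = √(2*J) = √2*√J)
(24 + (E(9)/Y(5) - 50/71))² = (24 + ((√2*√9)/49 - 50/71))² = (24 + ((√2*3)*(1/49) - 50*1/71))² = (24 + ((3*√2)*(1/49) - 50/71))² = (24 + (3*√2/49 - 50/71))² = (24 + (-50/71 + 3*√2/49))² = (1654/71 + 3*√2/49)²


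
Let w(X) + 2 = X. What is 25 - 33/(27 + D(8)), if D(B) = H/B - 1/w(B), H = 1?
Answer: 15383/647 ≈ 23.776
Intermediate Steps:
w(X) = -2 + X
D(B) = 1/B - 1/(-2 + B)
25 - 33/(27 + D(8)) = 25 - 33/(27 - 2/(8*(-2 + 8))) = 25 - 33/(27 - 2*⅛/6) = 25 - 33/(27 - 2*⅛*⅙) = 25 - 33/(27 - 1/24) = 25 - 33/(647/24) = 25 + (24/647)*(-33) = 25 - 792/647 = 15383/647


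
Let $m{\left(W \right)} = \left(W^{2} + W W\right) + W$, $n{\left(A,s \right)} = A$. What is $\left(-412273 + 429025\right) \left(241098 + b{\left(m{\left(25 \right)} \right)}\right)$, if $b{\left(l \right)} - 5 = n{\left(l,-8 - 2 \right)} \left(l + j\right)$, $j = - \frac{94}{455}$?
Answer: $\frac{2845298353056}{91} \approx 3.1267 \cdot 10^{10}$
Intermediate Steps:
$m{\left(W \right)} = W + 2 W^{2}$ ($m{\left(W \right)} = \left(W^{2} + W^{2}\right) + W = 2 W^{2} + W = W + 2 W^{2}$)
$j = - \frac{94}{455}$ ($j = \left(-94\right) \frac{1}{455} = - \frac{94}{455} \approx -0.20659$)
$b{\left(l \right)} = 5 + l \left(- \frac{94}{455} + l\right)$ ($b{\left(l \right)} = 5 + l \left(l - \frac{94}{455}\right) = 5 + l \left(- \frac{94}{455} + l\right)$)
$\left(-412273 + 429025\right) \left(241098 + b{\left(m{\left(25 \right)} \right)}\right) = \left(-412273 + 429025\right) \left(241098 + \left(5 + \left(25 \left(1 + 2 \cdot 25\right)\right)^{2} - \frac{94 \cdot 25 \left(1 + 2 \cdot 25\right)}{455}\right)\right) = 16752 \left(241098 + \left(5 + \left(25 \left(1 + 50\right)\right)^{2} - \frac{94 \cdot 25 \left(1 + 50\right)}{455}\right)\right) = 16752 \left(241098 + \left(5 + \left(25 \cdot 51\right)^{2} - \frac{94 \cdot 25 \cdot 51}{455}\right)\right) = 16752 \left(241098 + \left(5 + 1275^{2} - \frac{23970}{91}\right)\right) = 16752 \left(241098 + \left(5 + 1625625 - \frac{23970}{91}\right)\right) = 16752 \left(241098 + \frac{147908360}{91}\right) = 16752 \cdot \frac{169848278}{91} = \frac{2845298353056}{91}$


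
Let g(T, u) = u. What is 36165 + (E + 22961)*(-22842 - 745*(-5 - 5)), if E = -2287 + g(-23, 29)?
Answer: -318624411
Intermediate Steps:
E = -2258 (E = -2287 + 29 = -2258)
36165 + (E + 22961)*(-22842 - 745*(-5 - 5)) = 36165 + (-2258 + 22961)*(-22842 - 745*(-5 - 5)) = 36165 + 20703*(-22842 - 745*(-10)) = 36165 + 20703*(-22842 + 7450) = 36165 + 20703*(-15392) = 36165 - 318660576 = -318624411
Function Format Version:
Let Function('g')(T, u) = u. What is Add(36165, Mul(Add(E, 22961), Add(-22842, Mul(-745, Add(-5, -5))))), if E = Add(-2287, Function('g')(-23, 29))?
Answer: -318624411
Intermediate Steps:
E = -2258 (E = Add(-2287, 29) = -2258)
Add(36165, Mul(Add(E, 22961), Add(-22842, Mul(-745, Add(-5, -5))))) = Add(36165, Mul(Add(-2258, 22961), Add(-22842, Mul(-745, Add(-5, -5))))) = Add(36165, Mul(20703, Add(-22842, Mul(-745, -10)))) = Add(36165, Mul(20703, Add(-22842, 7450))) = Add(36165, Mul(20703, -15392)) = Add(36165, -318660576) = -318624411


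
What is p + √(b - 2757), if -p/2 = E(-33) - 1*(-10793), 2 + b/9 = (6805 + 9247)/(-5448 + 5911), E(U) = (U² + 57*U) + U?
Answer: -19936 + I*√527985291/463 ≈ -19936.0 + 49.628*I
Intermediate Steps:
E(U) = U² + 58*U
b = 136134/463 (b = -18 + 9*((6805 + 9247)/(-5448 + 5911)) = -18 + 9*(16052/463) = -18 + 144468/463 = 136134/463 ≈ 294.03)
p = -19936 (p = -2*(-33*(58 - 33) - 1*(-10793)) = -2*(-33*25 + 10793) = -2*(-825 + 10793) = -2*9968 = -19936)
p + √(b - 2757) = -19936 + √(136134/463 - 2757) = -19936 + √(-1140357/463) = -19936 + I*√527985291/463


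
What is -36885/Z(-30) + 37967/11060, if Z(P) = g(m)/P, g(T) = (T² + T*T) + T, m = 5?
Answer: 2448106237/121660 ≈ 20123.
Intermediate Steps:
g(T) = T + 2*T² (g(T) = (T² + T²) + T = 2*T² + T = T + 2*T²)
Z(P) = 55/P (Z(P) = (5*(1 + 2*5))/P = (5*(1 + 10))/P = (5*11)/P = 55/P)
-36885/Z(-30) + 37967/11060 = -36885/(55/(-30)) + 37967/11060 = -36885/(55*(-1/30)) + 37967*(1/11060) = -36885/(-11/6) + 37967/11060 = -36885*(-6/11) + 37967/11060 = 221310/11 + 37967/11060 = 2448106237/121660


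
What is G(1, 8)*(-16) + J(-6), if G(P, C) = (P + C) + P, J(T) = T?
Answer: -166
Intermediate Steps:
G(P, C) = C + 2*P (G(P, C) = (C + P) + P = C + 2*P)
G(1, 8)*(-16) + J(-6) = (8 + 2*1)*(-16) - 6 = (8 + 2)*(-16) - 6 = 10*(-16) - 6 = -160 - 6 = -166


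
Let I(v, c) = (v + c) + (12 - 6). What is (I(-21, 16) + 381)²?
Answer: 145924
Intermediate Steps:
I(v, c) = 6 + c + v (I(v, c) = (c + v) + 6 = 6 + c + v)
(I(-21, 16) + 381)² = ((6 + 16 - 21) + 381)² = (1 + 381)² = 382² = 145924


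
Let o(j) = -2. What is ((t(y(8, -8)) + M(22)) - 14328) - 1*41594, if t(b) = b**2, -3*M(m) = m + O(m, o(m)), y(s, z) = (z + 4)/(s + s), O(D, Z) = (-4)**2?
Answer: -2684861/48 ≈ -55935.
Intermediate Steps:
O(D, Z) = 16
y(s, z) = (4 + z)/(2*s) (y(s, z) = (4 + z)/((2*s)) = (4 + z)*(1/(2*s)) = (4 + z)/(2*s))
M(m) = -16/3 - m/3 (M(m) = -(m + 16)/3 = -(16 + m)/3 = -16/3 - m/3)
((t(y(8, -8)) + M(22)) - 14328) - 1*41594 = ((((1/2)*(4 - 8)/8)**2 + (-16/3 - 1/3*22)) - 14328) - 1*41594 = ((((1/2)*(1/8)*(-4))**2 + (-16/3 - 22/3)) - 14328) - 41594 = (((-1/4)**2 - 38/3) - 14328) - 41594 = ((1/16 - 38/3) - 14328) - 41594 = (-605/48 - 14328) - 41594 = -688349/48 - 41594 = -2684861/48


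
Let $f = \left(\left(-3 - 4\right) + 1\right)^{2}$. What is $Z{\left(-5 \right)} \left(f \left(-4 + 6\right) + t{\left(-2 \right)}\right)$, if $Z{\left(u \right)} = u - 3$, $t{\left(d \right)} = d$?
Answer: $-560$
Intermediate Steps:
$Z{\left(u \right)} = -3 + u$
$f = 36$ ($f = \left(-7 + 1\right)^{2} = \left(-6\right)^{2} = 36$)
$Z{\left(-5 \right)} \left(f \left(-4 + 6\right) + t{\left(-2 \right)}\right) = \left(-3 - 5\right) \left(36 \left(-4 + 6\right) - 2\right) = - 8 \left(36 \cdot 2 - 2\right) = - 8 \left(72 - 2\right) = \left(-8\right) 70 = -560$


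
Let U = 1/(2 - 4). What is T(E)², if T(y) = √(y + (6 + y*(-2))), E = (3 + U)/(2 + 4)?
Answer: 67/12 ≈ 5.5833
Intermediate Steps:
U = -½ (U = 1/(-2) = -½ ≈ -0.50000)
E = 5/12 (E = (3 - ½)/(2 + 4) = (5/2)/6 = (5/2)*(⅙) = 5/12 ≈ 0.41667)
T(y) = √(6 - y) (T(y) = √(y + (6 - 2*y)) = √(6 - y))
T(E)² = (√(6 - 1*5/12))² = (√(6 - 5/12))² = (√(67/12))² = (√201/6)² = 67/12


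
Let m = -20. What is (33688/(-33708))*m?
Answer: 168440/8427 ≈ 19.988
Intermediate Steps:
(33688/(-33708))*m = (33688/(-33708))*(-20) = (33688*(-1/33708))*(-20) = -8422/8427*(-20) = 168440/8427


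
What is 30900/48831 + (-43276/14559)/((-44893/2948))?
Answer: 8808632402596/10638601412799 ≈ 0.82799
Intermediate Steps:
30900/48831 + (-43276/14559)/((-44893/2948)) = 30900*(1/48831) + (-43276*1/14559)/((-44893*1/2948)) = 10300/16277 - 43276/(14559*(-44893/2948)) = 10300/16277 - 43276/14559*(-2948/44893) = 10300/16277 + 127577648/653597187 = 8808632402596/10638601412799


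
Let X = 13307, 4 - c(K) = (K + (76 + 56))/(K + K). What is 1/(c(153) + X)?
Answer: 102/1357627 ≈ 7.5131e-5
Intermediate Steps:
c(K) = 4 - (132 + K)/(2*K) (c(K) = 4 - (K + (76 + 56))/(K + K) = 4 - (K + 132)/(2*K) = 4 - (132 + K)*1/(2*K) = 4 - (132 + K)/(2*K))
1/(c(153) + X) = 1/((7/2 - 66/153) + 13307) = 1/((7/2 - 66*1/153) + 13307) = 1/((7/2 - 22/51) + 13307) = 1/(313/102 + 13307) = 1/(1357627/102) = 102/1357627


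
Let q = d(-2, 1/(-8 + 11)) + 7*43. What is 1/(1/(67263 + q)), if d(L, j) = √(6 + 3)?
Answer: 67567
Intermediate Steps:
d(L, j) = 3 (d(L, j) = √9 = 3)
q = 304 (q = 3 + 7*43 = 3 + 301 = 304)
1/(1/(67263 + q)) = 1/(1/(67263 + 304)) = 1/(1/67567) = 67567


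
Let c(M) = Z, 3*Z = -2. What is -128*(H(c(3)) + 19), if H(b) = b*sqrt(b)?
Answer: -2432 + 256*I*sqrt(6)/9 ≈ -2432.0 + 69.674*I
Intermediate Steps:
Z = -2/3 (Z = (1/3)*(-2) = -2/3 ≈ -0.66667)
c(M) = -2/3
H(b) = b**(3/2)
-128*(H(c(3)) + 19) = -128*((-2/3)**(3/2) + 19) = -128*(-2*I*sqrt(6)/9 + 19) = -128*(19 - 2*I*sqrt(6)/9) = -2432 + 256*I*sqrt(6)/9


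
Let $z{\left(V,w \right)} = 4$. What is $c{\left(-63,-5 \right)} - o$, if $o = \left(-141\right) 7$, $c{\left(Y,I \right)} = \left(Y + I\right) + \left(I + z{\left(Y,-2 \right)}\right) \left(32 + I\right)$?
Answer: $892$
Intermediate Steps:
$c{\left(Y,I \right)} = I + Y + \left(4 + I\right) \left(32 + I\right)$ ($c{\left(Y,I \right)} = \left(Y + I\right) + \left(I + 4\right) \left(32 + I\right) = \left(I + Y\right) + \left(4 + I\right) \left(32 + I\right) = I + Y + \left(4 + I\right) \left(32 + I\right)$)
$o = -987$
$c{\left(-63,-5 \right)} - o = \left(128 - 63 + \left(-5\right)^{2} + 37 \left(-5\right)\right) - -987 = \left(128 - 63 + 25 - 185\right) + 987 = -95 + 987 = 892$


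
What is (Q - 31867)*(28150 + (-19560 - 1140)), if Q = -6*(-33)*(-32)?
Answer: -284612350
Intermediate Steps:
Q = -6336 (Q = 198*(-32) = -6336)
(Q - 31867)*(28150 + (-19560 - 1140)) = (-6336 - 31867)*(28150 + (-19560 - 1140)) = -38203*(28150 - 20700) = -38203*7450 = -284612350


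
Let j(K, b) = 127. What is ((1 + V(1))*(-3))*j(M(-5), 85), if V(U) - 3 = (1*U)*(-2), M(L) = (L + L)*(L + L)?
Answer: -762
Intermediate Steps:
M(L) = 4*L**2 (M(L) = (2*L)*(2*L) = 4*L**2)
V(U) = 3 - 2*U (V(U) = 3 + (1*U)*(-2) = 3 + U*(-2) = 3 - 2*U)
((1 + V(1))*(-3))*j(M(-5), 85) = ((1 + (3 - 2*1))*(-3))*127 = ((1 + (3 - 2))*(-3))*127 = ((1 + 1)*(-3))*127 = (2*(-3))*127 = -6*127 = -762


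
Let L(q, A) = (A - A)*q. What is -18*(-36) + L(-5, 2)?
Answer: 648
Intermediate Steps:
L(q, A) = 0 (L(q, A) = 0*q = 0)
-18*(-36) + L(-5, 2) = -18*(-36) + 0 = 648 + 0 = 648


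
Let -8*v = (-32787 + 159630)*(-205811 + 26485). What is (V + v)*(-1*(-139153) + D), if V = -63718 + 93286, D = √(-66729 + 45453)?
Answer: 1582620769212693/4 + 34119726543*I*√591/2 ≈ 3.9566e+14 + 4.1473e+11*I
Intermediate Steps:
v = 11373123909/4 (v = -(-32787 + 159630)*(-205811 + 26485)/8 = -126843*(-179326)/8 = -⅛*(-22746247818) = 11373123909/4 ≈ 2.8433e+9)
D = 6*I*√591 (D = √(-21276) = 6*I*√591 ≈ 145.86*I)
V = 29568
(V + v)*(-1*(-139153) + D) = (29568 + 11373123909/4)*(-1*(-139153) + 6*I*√591) = 11373242181*(139153 + 6*I*√591)/4 = 1582620769212693/4 + 34119726543*I*√591/2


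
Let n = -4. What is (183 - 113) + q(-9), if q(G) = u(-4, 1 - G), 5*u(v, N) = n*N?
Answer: 62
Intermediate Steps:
u(v, N) = -4*N/5 (u(v, N) = (-4*N)/5 = -4*N/5)
q(G) = -⅘ + 4*G/5 (q(G) = -4*(1 - G)/5 = -⅘ + 4*G/5)
(183 - 113) + q(-9) = (183 - 113) + (-⅘ + (⅘)*(-9)) = 70 + (-⅘ - 36/5) = 70 - 8 = 62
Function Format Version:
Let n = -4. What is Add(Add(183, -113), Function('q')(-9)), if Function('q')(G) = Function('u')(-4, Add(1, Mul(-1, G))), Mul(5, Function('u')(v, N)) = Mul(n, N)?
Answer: 62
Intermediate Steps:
Function('u')(v, N) = Mul(Rational(-4, 5), N) (Function('u')(v, N) = Mul(Rational(1, 5), Mul(-4, N)) = Mul(Rational(-4, 5), N))
Function('q')(G) = Add(Rational(-4, 5), Mul(Rational(4, 5), G)) (Function('q')(G) = Mul(Rational(-4, 5), Add(1, Mul(-1, G))) = Add(Rational(-4, 5), Mul(Rational(4, 5), G)))
Add(Add(183, -113), Function('q')(-9)) = Add(Add(183, -113), Add(Rational(-4, 5), Mul(Rational(4, 5), -9))) = Add(70, Add(Rational(-4, 5), Rational(-36, 5))) = Add(70, -8) = 62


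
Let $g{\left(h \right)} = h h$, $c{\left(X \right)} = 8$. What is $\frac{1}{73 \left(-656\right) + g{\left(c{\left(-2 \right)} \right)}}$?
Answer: $- \frac{1}{47824} \approx -2.091 \cdot 10^{-5}$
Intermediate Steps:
$g{\left(h \right)} = h^{2}$
$\frac{1}{73 \left(-656\right) + g{\left(c{\left(-2 \right)} \right)}} = \frac{1}{73 \left(-656\right) + 8^{2}} = \frac{1}{-47888 + 64} = \frac{1}{-47824} = - \frac{1}{47824}$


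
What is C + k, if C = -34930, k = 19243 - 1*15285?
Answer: -30972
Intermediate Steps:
k = 3958 (k = 19243 - 15285 = 3958)
C + k = -34930 + 3958 = -30972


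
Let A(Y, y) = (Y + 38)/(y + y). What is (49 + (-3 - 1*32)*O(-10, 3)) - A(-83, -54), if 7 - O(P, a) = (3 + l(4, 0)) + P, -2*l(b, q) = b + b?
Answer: -6977/12 ≈ -581.42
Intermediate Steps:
A(Y, y) = (38 + Y)/(2*y) (A(Y, y) = (38 + Y)/((2*y)) = (38 + Y)*(1/(2*y)) = (38 + Y)/(2*y))
l(b, q) = -b (l(b, q) = -(b + b)/2 = -b)
O(P, a) = 8 - P (O(P, a) = 7 - ((3 - 1*4) + P) = 7 - ((3 - 4) + P) = 7 - (-1 + P) = 7 + (1 - P) = 8 - P)
(49 + (-3 - 1*32)*O(-10, 3)) - A(-83, -54) = (49 + (-3 - 1*32)*(8 - 1*(-10))) - (38 - 83)/(2*(-54)) = (49 + (-3 - 32)*(8 + 10)) - (-1)*(-45)/(2*54) = (49 - 35*18) - 1*5/12 = (49 - 630) - 5/12 = -581 - 5/12 = -6977/12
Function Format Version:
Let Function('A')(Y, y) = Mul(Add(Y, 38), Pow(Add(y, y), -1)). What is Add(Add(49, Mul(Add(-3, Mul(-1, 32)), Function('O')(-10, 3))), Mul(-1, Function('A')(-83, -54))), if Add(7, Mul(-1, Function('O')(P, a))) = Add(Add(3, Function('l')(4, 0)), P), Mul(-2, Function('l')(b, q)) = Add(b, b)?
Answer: Rational(-6977, 12) ≈ -581.42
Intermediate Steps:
Function('A')(Y, y) = Mul(Rational(1, 2), Pow(y, -1), Add(38, Y)) (Function('A')(Y, y) = Mul(Add(38, Y), Pow(Mul(2, y), -1)) = Mul(Add(38, Y), Mul(Rational(1, 2), Pow(y, -1))) = Mul(Rational(1, 2), Pow(y, -1), Add(38, Y)))
Function('l')(b, q) = Mul(-1, b) (Function('l')(b, q) = Mul(Rational(-1, 2), Add(b, b)) = Mul(Rational(-1, 2), Mul(2, b)) = Mul(-1, b))
Function('O')(P, a) = Add(8, Mul(-1, P)) (Function('O')(P, a) = Add(7, Mul(-1, Add(Add(3, Mul(-1, 4)), P))) = Add(7, Mul(-1, Add(Add(3, -4), P))) = Add(7, Mul(-1, Add(-1, P))) = Add(7, Add(1, Mul(-1, P))) = Add(8, Mul(-1, P)))
Add(Add(49, Mul(Add(-3, Mul(-1, 32)), Function('O')(-10, 3))), Mul(-1, Function('A')(-83, -54))) = Add(Add(49, Mul(Add(-3, Mul(-1, 32)), Add(8, Mul(-1, -10)))), Mul(-1, Mul(Rational(1, 2), Pow(-54, -1), Add(38, -83)))) = Add(Add(49, Mul(Add(-3, -32), Add(8, 10))), Mul(-1, Mul(Rational(1, 2), Rational(-1, 54), -45))) = Add(Add(49, Mul(-35, 18)), Mul(-1, Rational(5, 12))) = Add(Add(49, -630), Rational(-5, 12)) = Add(-581, Rational(-5, 12)) = Rational(-6977, 12)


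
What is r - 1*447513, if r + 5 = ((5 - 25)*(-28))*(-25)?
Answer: -461518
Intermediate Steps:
r = -14005 (r = -5 + ((5 - 25)*(-28))*(-25) = -5 - 20*(-28)*(-25) = -5 + 560*(-25) = -5 - 14000 = -14005)
r - 1*447513 = -14005 - 1*447513 = -14005 - 447513 = -461518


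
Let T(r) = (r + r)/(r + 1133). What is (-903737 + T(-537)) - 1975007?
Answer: -857866249/298 ≈ -2.8787e+6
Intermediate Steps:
T(r) = 2*r/(1133 + r) (T(r) = (2*r)/(1133 + r) = 2*r/(1133 + r))
(-903737 + T(-537)) - 1975007 = (-903737 + 2*(-537)/(1133 - 537)) - 1975007 = (-903737 + 2*(-537)/596) - 1975007 = (-903737 + 2*(-537)*(1/596)) - 1975007 = (-903737 - 537/298) - 1975007 = -269314163/298 - 1975007 = -857866249/298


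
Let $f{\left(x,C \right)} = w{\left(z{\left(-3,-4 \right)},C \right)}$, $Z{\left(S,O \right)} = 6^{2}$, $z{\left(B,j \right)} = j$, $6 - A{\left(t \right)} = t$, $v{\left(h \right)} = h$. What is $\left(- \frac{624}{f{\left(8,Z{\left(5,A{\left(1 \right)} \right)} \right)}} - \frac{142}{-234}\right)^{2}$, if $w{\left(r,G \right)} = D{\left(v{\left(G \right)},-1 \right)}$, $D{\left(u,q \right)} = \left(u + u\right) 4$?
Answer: $\frac{133225}{54756} \approx 2.4331$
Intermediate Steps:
$A{\left(t \right)} = 6 - t$
$D{\left(u,q \right)} = 8 u$ ($D{\left(u,q \right)} = 2 u 4 = 8 u$)
$w{\left(r,G \right)} = 8 G$
$Z{\left(S,O \right)} = 36$
$f{\left(x,C \right)} = 8 C$
$\left(- \frac{624}{f{\left(8,Z{\left(5,A{\left(1 \right)} \right)} \right)}} - \frac{142}{-234}\right)^{2} = \left(- \frac{624}{8 \cdot 36} - \frac{142}{-234}\right)^{2} = \left(- \frac{624}{288} - - \frac{71}{117}\right)^{2} = \left(\left(-624\right) \frac{1}{288} + \frac{71}{117}\right)^{2} = \left(- \frac{13}{6} + \frac{71}{117}\right)^{2} = \left(- \frac{365}{234}\right)^{2} = \frac{133225}{54756}$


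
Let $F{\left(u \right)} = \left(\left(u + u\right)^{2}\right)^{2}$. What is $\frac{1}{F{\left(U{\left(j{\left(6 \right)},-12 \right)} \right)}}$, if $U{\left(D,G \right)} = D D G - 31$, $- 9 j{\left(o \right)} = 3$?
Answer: $\frac{81}{1416468496} \approx 5.7184 \cdot 10^{-8}$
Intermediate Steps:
$j{\left(o \right)} = - \frac{1}{3}$ ($j{\left(o \right)} = \left(- \frac{1}{9}\right) 3 = - \frac{1}{3}$)
$U{\left(D,G \right)} = -31 + G D^{2}$ ($U{\left(D,G \right)} = D^{2} G - 31 = G D^{2} - 31 = -31 + G D^{2}$)
$F{\left(u \right)} = 16 u^{4}$ ($F{\left(u \right)} = \left(\left(2 u\right)^{2}\right)^{2} = \left(4 u^{2}\right)^{2} = 16 u^{4}$)
$\frac{1}{F{\left(U{\left(j{\left(6 \right)},-12 \right)} \right)}} = \frac{1}{16 \left(-31 - 12 \left(- \frac{1}{3}\right)^{2}\right)^{4}} = \frac{1}{16 \left(-31 - \frac{4}{3}\right)^{4}} = \frac{1}{16 \left(- \frac{97}{3}\right)^{4}} = \frac{1}{16 \cdot \frac{88529281}{81}} = \frac{1}{\frac{1416468496}{81}} = \frac{81}{1416468496}$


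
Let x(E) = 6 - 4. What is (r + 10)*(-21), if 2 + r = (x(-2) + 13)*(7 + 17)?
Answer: -7728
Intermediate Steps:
x(E) = 2
r = 358 (r = -2 + (2 + 13)*(7 + 17) = -2 + 15*24 = -2 + 360 = 358)
(r + 10)*(-21) = (358 + 10)*(-21) = 368*(-21) = -7728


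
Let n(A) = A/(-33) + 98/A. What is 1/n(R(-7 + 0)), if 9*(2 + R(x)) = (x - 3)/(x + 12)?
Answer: -2970/130777 ≈ -0.022710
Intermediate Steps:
R(x) = -2 + (-3 + x)/(9*(12 + x)) (R(x) = -2 + ((x - 3)/(x + 12))/9 = -2 + ((-3 + x)/(12 + x))/9 = -2 + (-3 + x)/(9*(12 + x)))
n(A) = 98/A - A/33 (n(A) = A*(-1/33) + 98/A = -A/33 + 98/A = 98/A - A/33)
1/n(R(-7 + 0)) = 1/(98/(((-219 - 17*(-7 + 0))/(9*(12 + (-7 + 0))))) - (-219 - 17*(-7 + 0))/(297*(12 + (-7 + 0)))) = 1/(98/(((-219 - 17*(-7))/(9*(12 - 7)))) - (-219 - 17*(-7))/(297*(12 - 7))) = 1/(98/(((1/9)*(-219 + 119)/5)) - (-219 + 119)/(297*5)) = 1/(98/(((1/9)*(1/5)*(-100))) - (-100)/(297*5)) = 1/(98/(-20/9) - 1/33*(-20/9)) = 1/(98*(-9/20) + 20/297) = 1/(-441/10 + 20/297) = 1/(-130777/2970) = -2970/130777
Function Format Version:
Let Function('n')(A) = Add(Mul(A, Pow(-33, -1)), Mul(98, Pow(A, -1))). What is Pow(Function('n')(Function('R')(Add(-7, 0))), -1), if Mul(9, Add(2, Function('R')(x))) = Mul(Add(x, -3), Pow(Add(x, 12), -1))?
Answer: Rational(-2970, 130777) ≈ -0.022710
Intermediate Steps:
Function('R')(x) = Add(-2, Mul(Rational(1, 9), Pow(Add(12, x), -1), Add(-3, x))) (Function('R')(x) = Add(-2, Mul(Rational(1, 9), Mul(Add(x, -3), Pow(Add(x, 12), -1)))) = Add(-2, Mul(Rational(1, 9), Mul(Add(-3, x), Pow(Add(12, x), -1)))) = Add(-2, Mul(Rational(1, 9), Mul(Pow(Add(12, x), -1), Add(-3, x)))) = Add(-2, Mul(Rational(1, 9), Pow(Add(12, x), -1), Add(-3, x))))
Function('n')(A) = Add(Mul(98, Pow(A, -1)), Mul(Rational(-1, 33), A)) (Function('n')(A) = Add(Mul(A, Rational(-1, 33)), Mul(98, Pow(A, -1))) = Add(Mul(Rational(-1, 33), A), Mul(98, Pow(A, -1))) = Add(Mul(98, Pow(A, -1)), Mul(Rational(-1, 33), A)))
Pow(Function('n')(Function('R')(Add(-7, 0))), -1) = Pow(Add(Mul(98, Pow(Mul(Rational(1, 9), Pow(Add(12, Add(-7, 0)), -1), Add(-219, Mul(-17, Add(-7, 0)))), -1)), Mul(Rational(-1, 33), Mul(Rational(1, 9), Pow(Add(12, Add(-7, 0)), -1), Add(-219, Mul(-17, Add(-7, 0)))))), -1) = Pow(Add(Mul(98, Pow(Mul(Rational(1, 9), Pow(Add(12, -7), -1), Add(-219, Mul(-17, -7))), -1)), Mul(Rational(-1, 33), Mul(Rational(1, 9), Pow(Add(12, -7), -1), Add(-219, Mul(-17, -7))))), -1) = Pow(Add(Mul(98, Pow(Mul(Rational(1, 9), Pow(5, -1), Add(-219, 119)), -1)), Mul(Rational(-1, 33), Mul(Rational(1, 9), Pow(5, -1), Add(-219, 119)))), -1) = Pow(Add(Mul(98, Pow(Mul(Rational(1, 9), Rational(1, 5), -100), -1)), Mul(Rational(-1, 33), Mul(Rational(1, 9), Rational(1, 5), -100))), -1) = Pow(Add(Mul(98, Pow(Rational(-20, 9), -1)), Mul(Rational(-1, 33), Rational(-20, 9))), -1) = Pow(Add(Mul(98, Rational(-9, 20)), Rational(20, 297)), -1) = Pow(Add(Rational(-441, 10), Rational(20, 297)), -1) = Pow(Rational(-130777, 2970), -1) = Rational(-2970, 130777)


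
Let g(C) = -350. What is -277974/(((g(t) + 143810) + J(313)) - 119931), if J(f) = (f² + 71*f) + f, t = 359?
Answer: -138987/72017 ≈ -1.9299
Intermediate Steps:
J(f) = f² + 72*f
-277974/(((g(t) + 143810) + J(313)) - 119931) = -277974/(((-350 + 143810) + 313*(72 + 313)) - 119931) = -277974/((143460 + 313*385) - 119931) = -277974/((143460 + 120505) - 119931) = -277974/(263965 - 119931) = -277974/144034 = -277974*1/144034 = -138987/72017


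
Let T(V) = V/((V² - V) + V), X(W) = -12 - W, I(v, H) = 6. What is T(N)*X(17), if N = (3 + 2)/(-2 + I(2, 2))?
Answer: -116/5 ≈ -23.200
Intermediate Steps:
N = 5/4 (N = (3 + 2)/(-2 + 6) = 5/4 ≈ 1.2500)
T(V) = 1/V (T(V) = V/(V²) = V/V² = 1/V)
T(N)*X(17) = (-12 - 1*17)/(5/4) = 4*(-12 - 17)/5 = (⅘)*(-29) = -116/5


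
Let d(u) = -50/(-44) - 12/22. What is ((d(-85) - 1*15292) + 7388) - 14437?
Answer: -491489/22 ≈ -22340.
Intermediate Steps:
d(u) = 13/22 (d(u) = -50*(-1/44) - 12*1/22 = 25/22 - 6/11 = 13/22)
((d(-85) - 1*15292) + 7388) - 14437 = ((13/22 - 1*15292) + 7388) - 14437 = ((13/22 - 15292) + 7388) - 14437 = (-336411/22 + 7388) - 14437 = -173875/22 - 14437 = -491489/22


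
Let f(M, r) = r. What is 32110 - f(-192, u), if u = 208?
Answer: 31902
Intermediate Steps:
32110 - f(-192, u) = 32110 - 1*208 = 32110 - 208 = 31902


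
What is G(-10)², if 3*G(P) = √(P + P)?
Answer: -20/9 ≈ -2.2222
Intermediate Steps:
G(P) = √2*√P/3 (G(P) = √(P + P)/3 = √(2*P)/3 = (√2*√P)/3 = √2*√P/3)
G(-10)² = (√2*√(-10)/3)² = (√2*(I*√10)/3)² = (2*I*√5/3)² = -20/9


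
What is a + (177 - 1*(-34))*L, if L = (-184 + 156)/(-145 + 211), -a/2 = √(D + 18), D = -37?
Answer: -2954/33 - 2*I*√19 ≈ -89.515 - 8.7178*I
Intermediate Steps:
a = -2*I*√19 (a = -2*√(-37 + 18) = -2*I*√19 ≈ -8.7178*I)
L = -14/33 (L = -28/66 = -28*1/66 = -14/33 ≈ -0.42424)
a + (177 - 1*(-34))*L = -2*I*√19 + (177 - 1*(-34))*(-14/33) = -2*I*√19 + (177 + 34)*(-14/33) = -2*I*√19 + 211*(-14/33) = -2*I*√19 - 2954/33 = -2954/33 - 2*I*√19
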